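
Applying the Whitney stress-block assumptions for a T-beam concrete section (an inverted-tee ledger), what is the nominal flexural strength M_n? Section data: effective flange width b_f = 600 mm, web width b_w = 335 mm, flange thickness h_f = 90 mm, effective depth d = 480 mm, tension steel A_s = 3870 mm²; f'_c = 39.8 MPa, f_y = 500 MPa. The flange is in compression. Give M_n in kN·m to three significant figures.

Tension: T = A_s f_y = 3870 × 500 = 1935000 N.
Try a within the flange: a = T/(0.85 f'_c b_f) = 1935000/(0.85 × 39.8 × 600) = 95.33 mm.
a = 95.33 > h_f = 90 mm: the block extends into the web. Split into flange-overhang and web parts.
C_f = 0.85 f'_c (b_f − b_w) h_f = 0.85 × 39.8 × (600 − 335) × 90 = 806846 N.
Remaining web compression depth: a_w = (T − C_f)/(0.85 f'_c b_w) = (1935000 − 806846)/(0.85 × 39.8 × 335) = 99.55 mm.
M_n = C_f(d − h_f/2) + (T − C_f)(d − a_w/2) = 806846 × (480 − 45) + 1128154 × (480 − 49.775) = 350.98 + 485.36 = 836.34 × 10⁶ N·mm.
M_n = 836.34 kN·m.

M_n ≈ 836 kN·m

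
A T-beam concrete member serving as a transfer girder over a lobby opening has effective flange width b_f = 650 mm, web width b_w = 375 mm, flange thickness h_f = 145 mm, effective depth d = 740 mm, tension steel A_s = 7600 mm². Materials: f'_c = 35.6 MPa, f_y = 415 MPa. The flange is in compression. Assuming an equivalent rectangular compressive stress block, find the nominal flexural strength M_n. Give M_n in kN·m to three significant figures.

Tension: T = A_s f_y = 7600 × 415 = 3154000 N.
Try a within the flange: a = T/(0.85 f'_c b_f) = 3154000/(0.85 × 35.6 × 650) = 160.35 mm.
a = 160.35 > h_f = 145 mm: the block extends into the web. Split into flange-overhang and web parts.
C_f = 0.85 f'_c (b_f − b_w) h_f = 0.85 × 35.6 × (650 − 375) × 145 = 1206618 N.
Remaining web compression depth: a_w = (T − C_f)/(0.85 f'_c b_w) = (3154000 − 1206618)/(0.85 × 35.6 × 375) = 171.61 mm.
M_n = C_f(d − h_f/2) + (T − C_f)(d − a_w/2) = 1206618 × (740 − 72.5) + 1947382 × (740 − 85.805) = 805.42 + 1273.97 = 2079.39 × 10⁶ N·mm.
M_n = 2079.39 kN·m.

M_n ≈ 2080 kN·m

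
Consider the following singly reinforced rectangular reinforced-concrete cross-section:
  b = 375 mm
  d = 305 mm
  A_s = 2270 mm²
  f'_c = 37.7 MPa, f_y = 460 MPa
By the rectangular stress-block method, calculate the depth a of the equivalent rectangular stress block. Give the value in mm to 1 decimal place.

a ≈ 86.9 mm

T = A_s f_y = 2270 × 460 = 1044200 N = 1044.2 kN.
Setting C = 0.85 f'_c a b equal to T: a = 1044200/(0.85 × 37.7 × 375) = 86.9 mm.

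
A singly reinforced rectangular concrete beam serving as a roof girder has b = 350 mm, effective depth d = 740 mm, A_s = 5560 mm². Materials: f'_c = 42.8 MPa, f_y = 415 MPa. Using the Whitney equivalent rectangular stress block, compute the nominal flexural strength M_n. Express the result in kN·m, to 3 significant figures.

T = A_s f_y = 5560 × 415 = 2307400 N = 2307.4 kN.
From C = T: a = T/(0.85 f'_c b) = 2307400/(0.85 × 42.8 × 350) = 181.21 mm.
M_n = T(d − a/2) = 2307.4 kN × (740 − 90.605) mm = 1498.41 kN·m.

M_n ≈ 1500 kN·m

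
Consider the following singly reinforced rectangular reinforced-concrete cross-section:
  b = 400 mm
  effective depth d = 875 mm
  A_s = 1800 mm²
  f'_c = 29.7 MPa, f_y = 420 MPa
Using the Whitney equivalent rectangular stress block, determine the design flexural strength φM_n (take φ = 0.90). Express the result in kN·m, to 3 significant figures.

φM_n ≈ 570 kN·m

T = A_s f_y = 1800 × 420 = 756000 N = 756 kN.
From C = T: a = T/(0.85 f'_c b) = 756000/(0.85 × 29.7 × 400) = 74.87 mm.
M_n = T(d − a/2) = 756 kN × (875 − 37.435) mm = 633.20 kN·m.
φM_n = 0.90 × 633.20 = 569.88 kN·m.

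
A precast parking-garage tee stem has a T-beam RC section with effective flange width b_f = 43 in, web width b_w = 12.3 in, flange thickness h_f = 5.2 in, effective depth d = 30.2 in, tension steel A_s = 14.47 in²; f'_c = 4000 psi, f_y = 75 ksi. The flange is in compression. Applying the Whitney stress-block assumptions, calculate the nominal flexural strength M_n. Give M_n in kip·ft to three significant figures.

Tension: T = A_s f_y = 14.47 × 75 = 1085.25 kips.
Try a within the flange: a = T/(0.85 f'_c b_f) = 1085.25/(0.85 × 4 × 43) = 7.423 in.
a = 7.423 > h_f = 5.2 in: the block extends into the web. Split into flange-overhang and web parts.
C_f = 0.85 f'_c (b_f − b_w) h_f = 0.85 × 4 × (43 − 12.3) × 5.2 = 542.8 kips.
Remaining web compression depth: a_w = (T − C_f)/(0.85 f'_c b_w) = (1085.25 − 542.8)/(0.85 × 4 × 12.3) = 12.971 in.
M_n = C_f(d − h_f/2) + (T − C_f)(d − a_w/2) = 542.8 × (30.2 − 2.6) + 542.45 × (30.2 − 6.4855) = 14981.3 + 12863.9 = 27845.2 kip·in.
M_n = 27845.2/12 = 2320.43 kip·ft.

M_n ≈ 2320 kip·ft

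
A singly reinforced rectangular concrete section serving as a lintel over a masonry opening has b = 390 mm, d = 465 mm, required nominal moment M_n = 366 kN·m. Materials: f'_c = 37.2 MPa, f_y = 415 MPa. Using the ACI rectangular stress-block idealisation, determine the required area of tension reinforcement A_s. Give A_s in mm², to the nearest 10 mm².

A_s ≈ 2050 mm²

With M_n = 0.85 f'_c a b (d − a/2), solve the quadratic for a:
a = d − √(d² − 2M_n/(0.85 f'_c b)) = 465 − √(465² − 2 × 366×10⁶/(0.85 × 37.2 × 390)) = 68.94 mm.
A_s = 0.85 f'_c a b / f_y = 0.85 × 37.2 × 68.94 × 390 / 415 = 2048.6 mm².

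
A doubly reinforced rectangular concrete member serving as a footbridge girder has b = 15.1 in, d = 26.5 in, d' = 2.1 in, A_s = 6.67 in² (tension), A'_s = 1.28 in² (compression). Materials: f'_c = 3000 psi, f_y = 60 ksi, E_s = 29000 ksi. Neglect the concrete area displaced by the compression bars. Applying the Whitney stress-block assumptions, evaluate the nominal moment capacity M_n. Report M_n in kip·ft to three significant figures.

M_n ≈ 757 kip·ft

Assume both steels yield.
a = (A_s − A'_s) f_y/(0.85 f'_c b) = (6.67 − 1.28) × 60/(0.85 × 3 × 15.1) = 8.399 in.
c = a/β₁ = 8.399/0.85 = 9.881 in; ε'_s = 0.003(c − d')/c = 0.0024 ≥ ε_y = 0.0021, so the compression steel yields.
M_n = (A_s − A'_s) f_y (d − a/2) + A'_s f_y (d − d') = 323.4 × (26.5 − 4.1995) + 76.8 × (26.5 − 2.1) = 7212.0 + 1873.9 = 9085.9 kip·in = 9085.9/12 = 757.16 kip·ft.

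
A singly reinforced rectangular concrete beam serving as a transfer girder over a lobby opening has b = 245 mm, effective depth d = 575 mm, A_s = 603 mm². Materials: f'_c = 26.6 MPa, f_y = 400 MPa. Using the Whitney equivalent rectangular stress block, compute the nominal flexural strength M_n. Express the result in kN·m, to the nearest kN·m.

T = A_s f_y = 603 × 400 = 241200 N = 241.2 kN.
From C = T: a = T/(0.85 f'_c b) = 241200/(0.85 × 26.6 × 245) = 43.54 mm.
M_n = T(d − a/2) = 241.2 kN × (575 − 21.77) mm = 133.44 kN·m.

M_n ≈ 133 kN·m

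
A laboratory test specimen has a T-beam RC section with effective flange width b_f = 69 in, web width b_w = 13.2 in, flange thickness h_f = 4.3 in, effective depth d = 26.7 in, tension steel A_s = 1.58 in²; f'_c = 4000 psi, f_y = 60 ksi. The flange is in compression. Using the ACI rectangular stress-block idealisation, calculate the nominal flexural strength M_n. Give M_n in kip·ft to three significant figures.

Tension: T = A_s f_y = 1.58 × 60 = 94.8 kips.
Try a within the flange: a = T/(0.85 f'_c b_f) = 94.8/(0.85 × 4 × 69) = 0.404 in.
Since a = 0.404 ≤ h_f = 4.3 in, the stress block lies entirely in the flange; analyse as a rectangular beam of width b_f.
M_n = T(d − a/2) = 94.8 × (26.7 − 0.202) = 2512.0 kip·in.
M_n = 2512.0/12 = 209.33 kip·ft.

M_n ≈ 209 kip·ft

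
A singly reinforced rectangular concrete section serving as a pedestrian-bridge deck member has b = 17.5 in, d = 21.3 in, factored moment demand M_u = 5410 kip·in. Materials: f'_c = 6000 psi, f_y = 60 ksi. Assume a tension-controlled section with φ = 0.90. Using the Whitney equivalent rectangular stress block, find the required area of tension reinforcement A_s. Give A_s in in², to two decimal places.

A_s ≈ 5.12 in²

M_n = M_u/φ = 5410/0.90 = 6011.11 kip·in.
From M_n = 0.85 f'_c a b (d − a/2):
a = d − √(d² − 2M_n/(0.85 f'_c b)) = 21.3 − √(21.3² − 2 × 6011.11/(0.85 × 6 × 17.5)) = 3.440 in.
A_s = 0.85 f'_c a b / f_y = 0.85 × 6 × 3.440 × 17.5 / 60 = 5.117 in².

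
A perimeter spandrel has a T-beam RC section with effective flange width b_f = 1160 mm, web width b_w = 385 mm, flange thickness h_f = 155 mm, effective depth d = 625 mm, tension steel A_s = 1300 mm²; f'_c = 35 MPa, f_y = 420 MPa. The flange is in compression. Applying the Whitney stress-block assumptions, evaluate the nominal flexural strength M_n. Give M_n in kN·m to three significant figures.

Tension: T = A_s f_y = 1300 × 420 = 546000 N.
Try a within the flange: a = T/(0.85 f'_c b_f) = 546000/(0.85 × 35 × 1160) = 15.82 mm.
Since a = 15.82 ≤ h_f = 155 mm, the stress block lies entirely in the flange; analyse as a rectangular beam of width b_f.
M_n = T(d − a/2) = 546000 × (625 − 7.91) = 336.93 × 10⁶ N·mm.
M_n = 336.93 kN·m.

M_n ≈ 337 kN·m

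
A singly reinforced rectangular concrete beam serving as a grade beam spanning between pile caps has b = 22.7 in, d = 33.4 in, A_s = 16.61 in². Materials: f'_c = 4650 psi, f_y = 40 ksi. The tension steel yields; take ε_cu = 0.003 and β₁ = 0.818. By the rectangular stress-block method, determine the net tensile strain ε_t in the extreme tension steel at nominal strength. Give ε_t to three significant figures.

a = A_s f_y/(0.85 f'_c b) = 7.405 in.
β₁ = 0.818, so c = a/β₁ = 7.405/0.818 = 9.053 in.
From the linear strain diagram with ε_cu = 0.003: ε_t = 0.003 (d − c)/c = 0.003 × (33.4 − 9.053)/9.053 = 0.00807.
Since ε_t ≥ 0.005, the section is tension-controlled.

ε_t ≈ 0.00807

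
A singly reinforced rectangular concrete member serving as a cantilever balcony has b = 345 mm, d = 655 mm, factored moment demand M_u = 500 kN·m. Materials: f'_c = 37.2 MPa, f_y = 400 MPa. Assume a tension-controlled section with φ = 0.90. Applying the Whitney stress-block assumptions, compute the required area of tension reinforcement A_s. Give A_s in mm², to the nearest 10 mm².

M_n = M_u/φ = 500/0.90 = 555.556 kN·m.
With M_n = 0.85 f'_c a b (d − a/2), solve the quadratic for a:
a = d − √(d² − 2M_n/(0.85 f'_c b)) = 655 − √(655² − 2 × 555.556×10⁶/(0.85 × 37.2 × 345)) = 83.01 mm.
A_s = 0.85 f'_c a b / f_y = 0.85 × 37.2 × 83.01 × 345 / 400 = 2263.9 mm².

A_s ≈ 2260 mm²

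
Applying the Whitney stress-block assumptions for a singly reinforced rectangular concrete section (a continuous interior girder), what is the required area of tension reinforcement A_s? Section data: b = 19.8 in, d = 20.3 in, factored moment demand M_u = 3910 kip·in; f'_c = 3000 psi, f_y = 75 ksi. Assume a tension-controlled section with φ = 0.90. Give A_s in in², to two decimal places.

M_n = M_u/φ = 3910/0.90 = 4344.44 kip·in.
From M_n = 0.85 f'_c a b (d − a/2):
a = d − √(d² − 2M_n/(0.85 f'_c b)) = 20.3 − √(20.3² − 2 × 4344.44/(0.85 × 3 × 19.8)) = 4.808 in.
A_s = 0.85 f'_c a b / f_y = 0.85 × 3 × 4.808 × 19.8 / 75 = 3.237 in².

A_s ≈ 3.24 in²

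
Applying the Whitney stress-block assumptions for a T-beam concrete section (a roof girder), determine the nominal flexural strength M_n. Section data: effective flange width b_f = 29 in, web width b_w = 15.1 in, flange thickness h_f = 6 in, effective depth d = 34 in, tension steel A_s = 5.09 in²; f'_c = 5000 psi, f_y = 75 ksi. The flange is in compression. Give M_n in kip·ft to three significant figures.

Tension: T = A_s f_y = 5.09 × 75 = 381.75 kips.
Try a within the flange: a = T/(0.85 f'_c b_f) = 381.75/(0.85 × 5 × 29) = 3.097 in.
Since a = 3.097 ≤ h_f = 6 in, the stress block lies entirely in the flange; analyse as a rectangular beam of width b_f.
M_n = T(d − a/2) = 381.75 × (34 − 1.5485) = 12388.4 kip·in.
M_n = 12388.4/12 = 1032.37 kip·ft.

M_n ≈ 1030 kip·ft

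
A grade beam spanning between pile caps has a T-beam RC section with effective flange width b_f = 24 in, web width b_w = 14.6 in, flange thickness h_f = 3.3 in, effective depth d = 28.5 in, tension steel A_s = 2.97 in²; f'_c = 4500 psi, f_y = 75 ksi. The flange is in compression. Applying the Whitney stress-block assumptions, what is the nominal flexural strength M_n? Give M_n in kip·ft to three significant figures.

Tension: T = A_s f_y = 2.97 × 75 = 222.75 kips.
Try a within the flange: a = T/(0.85 f'_c b_f) = 222.75/(0.85 × 4.5 × 24) = 2.426 in.
Since a = 2.426 ≤ h_f = 3.3 in, the stress block lies entirely in the flange; analyse as a rectangular beam of width b_f.
M_n = T(d − a/2) = 222.75 × (28.5 − 1.213) = 6078.2 kip·in.
M_n = 6078.2/12 = 506.52 kip·ft.

M_n ≈ 507 kip·ft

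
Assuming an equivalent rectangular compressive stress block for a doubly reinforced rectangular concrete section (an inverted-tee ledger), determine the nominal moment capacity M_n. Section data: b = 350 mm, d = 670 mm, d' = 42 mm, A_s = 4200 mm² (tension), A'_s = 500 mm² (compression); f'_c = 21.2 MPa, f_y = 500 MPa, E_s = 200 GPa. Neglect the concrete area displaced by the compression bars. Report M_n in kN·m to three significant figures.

Assume both tension and compression steel yield.
Net tension couple steel: A_s − A'_s = 3700 mm².
a = (A_s − A'_s) f_y / (0.85 f'_c b) = 1850000/(0.85 × 21.2 × 350) = 293.32 mm.
c = a/β₁ = 293.32/0.85 = 345.08 mm; ε'_s = 0.003(c − d')/c = 0.0026 ≥ f_y/E_s = 0.0025, so compression steel does yield.
M_n = (A_s − A'_s) f_y (d − a/2) + A'_s f_y (d − d') = [1850000 × (670 − 146.66) + 250000 × (670 − 42)] × 10⁻⁶ = 968.18 + 157.00 = 1125.18 kN·m.

M_n ≈ 1130 kN·m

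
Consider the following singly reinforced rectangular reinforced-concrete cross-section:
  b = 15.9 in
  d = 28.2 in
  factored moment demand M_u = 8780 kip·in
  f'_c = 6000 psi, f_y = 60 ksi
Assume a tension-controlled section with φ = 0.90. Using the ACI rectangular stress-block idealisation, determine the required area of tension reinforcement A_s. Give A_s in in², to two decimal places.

A_s ≈ 6.28 in²

M_n = M_u/φ = 8780/0.90 = 9755.56 kip·in.
From M_n = 0.85 f'_c a b (d − a/2):
a = d − √(d² − 2M_n/(0.85 f'_c b)) = 28.2 − √(28.2² − 2 × 9755.56/(0.85 × 6 × 15.9)) = 4.649 in.
A_s = 0.85 f'_c a b / f_y = 0.85 × 6 × 4.649 × 15.9 / 60 = 6.283 in².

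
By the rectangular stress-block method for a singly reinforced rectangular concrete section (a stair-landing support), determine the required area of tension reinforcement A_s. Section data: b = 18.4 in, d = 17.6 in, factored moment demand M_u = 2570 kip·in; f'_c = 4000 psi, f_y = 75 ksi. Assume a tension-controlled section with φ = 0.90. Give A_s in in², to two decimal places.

A_s ≈ 2.35 in²

M_n = M_u/φ = 2570/0.90 = 2855.56 kip·in.
From M_n = 0.85 f'_c a b (d − a/2):
a = d − √(d² − 2M_n/(0.85 f'_c b)) = 17.6 − √(17.6² − 2 × 2855.56/(0.85 × 4 × 18.4)) = 2.819 in.
A_s = 0.85 f'_c a b / f_y = 0.85 × 4 × 2.819 × 18.4 / 75 = 2.351 in².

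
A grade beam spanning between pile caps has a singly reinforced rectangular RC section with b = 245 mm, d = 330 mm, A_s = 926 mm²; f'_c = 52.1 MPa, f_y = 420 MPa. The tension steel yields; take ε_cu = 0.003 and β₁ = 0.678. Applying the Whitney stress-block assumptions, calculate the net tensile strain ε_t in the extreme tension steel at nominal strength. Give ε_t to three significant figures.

a = A_s f_y/(0.85 f'_c b) = 35.85 mm.
β₁ = 0.678, so c = a/β₁ = 35.85/0.678 = 52.88 mm.
From the linear strain diagram with ε_cu = 0.003: ε_t = 0.003 (d − c)/c = 0.003 × (330 − 52.88)/52.88 = 0.0157.
Since ε_t ≥ 0.005, the section is tension-controlled.

ε_t ≈ 0.0157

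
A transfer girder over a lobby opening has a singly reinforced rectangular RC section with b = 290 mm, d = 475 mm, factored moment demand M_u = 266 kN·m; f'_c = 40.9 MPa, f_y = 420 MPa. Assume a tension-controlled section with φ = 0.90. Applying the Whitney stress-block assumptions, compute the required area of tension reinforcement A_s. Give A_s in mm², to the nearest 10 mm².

M_n = M_u/φ = 266/0.90 = 295.556 kN·m.
With M_n = 0.85 f'_c a b (d − a/2), solve the quadratic for a:
a = d − √(d² − 2M_n/(0.85 f'_c b)) = 475 − √(475² − 2 × 295.556×10⁶/(0.85 × 40.9 × 290)) = 66.35 mm.
A_s = 0.85 f'_c a b / f_y = 0.85 × 40.9 × 66.35 × 290 / 420 = 1592.7 mm².

A_s ≈ 1590 mm²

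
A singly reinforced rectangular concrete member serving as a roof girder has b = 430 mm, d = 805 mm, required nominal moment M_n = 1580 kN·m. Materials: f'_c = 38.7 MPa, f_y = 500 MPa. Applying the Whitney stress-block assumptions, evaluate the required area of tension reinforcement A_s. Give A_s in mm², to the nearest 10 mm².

A_s ≈ 4340 mm²

With M_n = 0.85 f'_c a b (d − a/2), solve the quadratic for a:
a = d − √(d² − 2M_n/(0.85 f'_c b)) = 805 − √(805² − 2 × 1580×10⁶/(0.85 × 38.7 × 430)) = 153.37 mm.
A_s = 0.85 f'_c a b / f_y = 0.85 × 38.7 × 153.37 × 430 / 500 = 4338.8 mm².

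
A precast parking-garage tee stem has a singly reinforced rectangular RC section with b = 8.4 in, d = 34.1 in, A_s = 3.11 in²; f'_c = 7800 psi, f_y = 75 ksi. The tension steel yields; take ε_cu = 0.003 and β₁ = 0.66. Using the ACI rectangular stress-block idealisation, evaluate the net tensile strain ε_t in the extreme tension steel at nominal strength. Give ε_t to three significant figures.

a = A_s f_y/(0.85 f'_c b) = 4.188 in.
β₁ = 0.66, so c = a/β₁ = 4.188/0.66 = 6.345 in.
From the linear strain diagram with ε_cu = 0.003: ε_t = 0.003 (d − c)/c = 0.003 × (34.1 − 6.345)/6.345 = 0.0131.
Since ε_t ≥ 0.005, the section is tension-controlled.

ε_t ≈ 0.0131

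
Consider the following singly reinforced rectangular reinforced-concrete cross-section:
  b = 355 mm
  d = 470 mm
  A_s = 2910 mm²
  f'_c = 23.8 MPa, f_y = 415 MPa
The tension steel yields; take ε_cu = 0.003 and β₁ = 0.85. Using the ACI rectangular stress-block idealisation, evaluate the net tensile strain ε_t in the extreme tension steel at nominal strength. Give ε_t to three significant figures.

ε_t ≈ 0.00413

a = A_s f_y/(0.85 f'_c b) = 168.16 mm.
β₁ = 0.85, so c = a/β₁ = 168.16/0.85 = 197.84 mm.
From the linear strain diagram with ε_cu = 0.003: ε_t = 0.003 (d − c)/c = 0.003 × (470 − 197.84)/197.84 = 0.00413.
ε_t is between 0.004 and 0.005 — transition zone.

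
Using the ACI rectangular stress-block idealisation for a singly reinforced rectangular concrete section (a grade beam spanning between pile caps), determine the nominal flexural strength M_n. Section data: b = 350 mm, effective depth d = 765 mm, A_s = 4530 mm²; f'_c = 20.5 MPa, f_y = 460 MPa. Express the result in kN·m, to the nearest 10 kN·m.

M_n ≈ 1240 kN·m

T = A_s f_y = 4530 × 460 = 2083800 N = 2083.8 kN.
From C = T: a = T/(0.85 f'_c b) = 2083800/(0.85 × 20.5 × 350) = 341.68 mm.
M_n = T(d − a/2) = 2083.8 kN × (765 − 170.84) mm = 1238.11 kN·m.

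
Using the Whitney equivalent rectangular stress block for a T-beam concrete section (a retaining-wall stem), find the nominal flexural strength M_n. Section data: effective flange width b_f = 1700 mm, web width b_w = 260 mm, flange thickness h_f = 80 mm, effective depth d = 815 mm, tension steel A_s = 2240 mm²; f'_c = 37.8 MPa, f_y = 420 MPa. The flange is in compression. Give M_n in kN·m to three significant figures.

Tension: T = A_s f_y = 2240 × 420 = 940800 N.
Try a within the flange: a = T/(0.85 f'_c b_f) = 940800/(0.85 × 37.8 × 1700) = 17.22 mm.
Since a = 17.22 ≤ h_f = 80 mm, the stress block lies entirely in the flange; analyse as a rectangular beam of width b_f.
M_n = T(d − a/2) = 940800 × (815 − 8.61) = 758.65 × 10⁶ N·mm.
M_n = 758.65 kN·m.

M_n ≈ 759 kN·m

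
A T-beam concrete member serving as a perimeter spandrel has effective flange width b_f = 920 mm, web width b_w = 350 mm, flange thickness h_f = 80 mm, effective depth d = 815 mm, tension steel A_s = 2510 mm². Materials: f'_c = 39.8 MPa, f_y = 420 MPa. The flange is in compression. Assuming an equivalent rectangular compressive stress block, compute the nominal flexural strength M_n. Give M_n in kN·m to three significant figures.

M_n ≈ 841 kN·m

Tension: T = A_s f_y = 2510 × 420 = 1054200 N.
Try a within the flange: a = T/(0.85 f'_c b_f) = 1054200/(0.85 × 39.8 × 920) = 33.87 mm.
Since a = 33.87 ≤ h_f = 80 mm, the stress block lies entirely in the flange; analyse as a rectangular beam of width b_f.
M_n = T(d − a/2) = 1054200 × (815 − 16.935) = 841.32 × 10⁶ N·mm.
M_n = 841.32 kN·m.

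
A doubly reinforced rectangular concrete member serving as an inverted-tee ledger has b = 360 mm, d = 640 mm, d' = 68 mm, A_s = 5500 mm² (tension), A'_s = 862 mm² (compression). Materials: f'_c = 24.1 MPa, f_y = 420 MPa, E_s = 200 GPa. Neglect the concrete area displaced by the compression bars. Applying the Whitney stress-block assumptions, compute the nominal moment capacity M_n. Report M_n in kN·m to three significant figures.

M_n ≈ 1200 kN·m

Assume both tension and compression steel yield.
Net tension couple steel: A_s − A'_s = 4638 mm².
a = (A_s − A'_s) f_y / (0.85 f'_c b) = 1947960/(0.85 × 24.1 × 360) = 264.14 mm.
c = a/β₁ = 264.14/0.85 = 310.75 mm; ε'_s = 0.003(c − d')/c = 0.0023 ≥ f_y/E_s = 0.0021, so compression steel does yield.
M_n = (A_s − A'_s) f_y (d − a/2) + A'_s f_y (d − d') = [1947960 × (640 − 132.07) + 362040 × (640 − 68)] × 10⁻⁶ = 989.43 + 207.09 = 1196.52 kN·m.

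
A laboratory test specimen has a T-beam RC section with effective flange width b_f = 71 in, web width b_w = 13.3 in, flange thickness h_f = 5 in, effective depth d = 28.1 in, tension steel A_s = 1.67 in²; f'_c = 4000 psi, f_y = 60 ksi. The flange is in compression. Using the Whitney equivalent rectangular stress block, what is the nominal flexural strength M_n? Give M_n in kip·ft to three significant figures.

M_n ≈ 233 kip·ft

Tension: T = A_s f_y = 1.67 × 60 = 100.2 kips.
Try a within the flange: a = T/(0.85 f'_c b_f) = 100.2/(0.85 × 4 × 71) = 0.415 in.
Since a = 0.415 ≤ h_f = 5 in, the stress block lies entirely in the flange; analyse as a rectangular beam of width b_f.
M_n = T(d − a/2) = 100.2 × (28.1 − 0.2075) = 2794.8 kip·in.
M_n = 2794.8/12 = 232.90 kip·ft.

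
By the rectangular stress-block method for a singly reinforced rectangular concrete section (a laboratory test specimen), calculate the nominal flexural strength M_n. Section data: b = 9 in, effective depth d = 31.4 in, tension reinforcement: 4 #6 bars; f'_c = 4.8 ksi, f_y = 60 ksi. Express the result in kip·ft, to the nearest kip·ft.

A_s = 4 × 0.44 = 1.76 in².
T = A_s f_y = 1.76 × 60 = 105.6 kips.
a = T/(0.85 f'_c b) = 105.6/(0.85 × 4.8 × 9) = 2.876 in.
M_n = T(d − a/2) = 105.6 × (31.4 − 1.438) = 3164.0 kip·in = 3164.0/12 = 263.67 kip·ft.

M_n ≈ 264 kip·ft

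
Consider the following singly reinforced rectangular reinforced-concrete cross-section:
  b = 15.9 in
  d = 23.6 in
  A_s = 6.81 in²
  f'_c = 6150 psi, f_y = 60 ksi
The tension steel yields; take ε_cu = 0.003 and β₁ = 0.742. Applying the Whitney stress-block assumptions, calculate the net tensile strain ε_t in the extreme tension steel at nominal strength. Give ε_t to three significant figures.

a = A_s f_y/(0.85 f'_c b) = 4.916 in.
β₁ = 0.742, so c = a/β₁ = 4.916/0.742 = 6.625 in.
From the linear strain diagram with ε_cu = 0.003: ε_t = 0.003 (d − c)/c = 0.003 × (23.6 − 6.625)/6.625 = 0.00769.
Since ε_t ≥ 0.005, the section is tension-controlled.

ε_t ≈ 0.00769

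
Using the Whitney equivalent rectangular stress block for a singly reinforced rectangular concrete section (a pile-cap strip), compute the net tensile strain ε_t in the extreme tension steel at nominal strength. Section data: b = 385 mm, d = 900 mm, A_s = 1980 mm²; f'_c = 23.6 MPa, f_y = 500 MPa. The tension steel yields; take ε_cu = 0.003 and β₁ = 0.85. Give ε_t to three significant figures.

a = A_s f_y/(0.85 f'_c b) = 128.19 mm.
β₁ = 0.85, so c = a/β₁ = 128.19/0.85 = 150.81 mm.
From the linear strain diagram with ε_cu = 0.003: ε_t = 0.003 (d − c)/c = 0.003 × (900 − 150.81)/150.81 = 0.0149.
Since ε_t ≥ 0.005, the section is tension-controlled.

ε_t ≈ 0.0149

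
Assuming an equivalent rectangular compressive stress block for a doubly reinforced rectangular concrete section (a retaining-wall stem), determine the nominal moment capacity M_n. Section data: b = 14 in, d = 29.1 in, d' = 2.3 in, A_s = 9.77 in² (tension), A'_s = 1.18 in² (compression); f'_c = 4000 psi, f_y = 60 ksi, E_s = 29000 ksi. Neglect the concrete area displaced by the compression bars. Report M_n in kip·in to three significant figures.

M_n ≈ 14100 kip·in

Assume both steels yield.
a = (A_s − A'_s) f_y/(0.85 f'_c b) = (9.77 − 1.18) × 60/(0.85 × 4 × 14) = 10.828 in.
c = a/β₁ = 10.828/0.85 = 12.739 in; ε'_s = 0.003(c − d')/c = 0.0025 ≥ ε_y = 0.0021, so the compression steel yields.
M_n = (A_s − A'_s) f_y (d − a/2) + A'_s f_y (d − d') = 515.4 × (29.1 − 5.414) + 70.8 × (29.1 − 2.3) = 12207.8 + 1897.4 = 14105.2 kip·in.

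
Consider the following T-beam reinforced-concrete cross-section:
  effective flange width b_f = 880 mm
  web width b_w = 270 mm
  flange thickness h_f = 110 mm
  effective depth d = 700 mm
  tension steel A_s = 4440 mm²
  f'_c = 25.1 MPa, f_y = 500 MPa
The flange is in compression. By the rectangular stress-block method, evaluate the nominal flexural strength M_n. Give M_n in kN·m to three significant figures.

Tension: T = A_s f_y = 4440 × 500 = 2220000 N.
Try a within the flange: a = T/(0.85 f'_c b_f) = 2220000/(0.85 × 25.1 × 880) = 118.24 mm.
a = 118.24 > h_f = 110 mm: the block extends into the web. Split into flange-overhang and web parts.
C_f = 0.85 f'_c (b_f − b_w) h_f = 0.85 × 25.1 × (880 − 270) × 110 = 1431579 N.
Remaining web compression depth: a_w = (T − C_f)/(0.85 f'_c b_w) = (2220000 − 1431579)/(0.85 × 25.1 × 270) = 136.87 mm.
M_n = C_f(d − h_f/2) + (T − C_f)(d − a_w/2) = 1431579 × (700 − 55) + 788421 × (700 − 68.435) = 923.37 + 497.94 = 1421.31 × 10⁶ N·mm.
M_n = 1421.31 kN·m.

M_n ≈ 1420 kN·m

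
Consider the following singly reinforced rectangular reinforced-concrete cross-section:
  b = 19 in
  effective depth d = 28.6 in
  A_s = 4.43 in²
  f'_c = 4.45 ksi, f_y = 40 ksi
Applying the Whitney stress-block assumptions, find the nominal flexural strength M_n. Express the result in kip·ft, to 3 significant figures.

M_n ≈ 404 kip·ft

T = A_s f_y = 4.43 × 40 = 177.2 kips.
a = T/(0.85 f'_c b) = 177.2/(0.85 × 4.45 × 19) = 2.466 in.
M_n = T(d − a/2) = 177.2 × (28.6 − 1.233) = 4849.4 kip·in = 4849.4/12 = 404.12 kip·ft.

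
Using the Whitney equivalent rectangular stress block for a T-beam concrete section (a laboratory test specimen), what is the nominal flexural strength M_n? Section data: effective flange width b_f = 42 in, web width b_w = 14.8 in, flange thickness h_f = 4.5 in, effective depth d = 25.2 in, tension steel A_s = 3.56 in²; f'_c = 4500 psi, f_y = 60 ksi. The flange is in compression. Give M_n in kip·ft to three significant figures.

M_n ≈ 437 kip·ft

Tension: T = A_s f_y = 3.56 × 60 = 213.6 kips.
Try a within the flange: a = T/(0.85 f'_c b_f) = 213.6/(0.85 × 4.5 × 42) = 1.330 in.
Since a = 1.330 ≤ h_f = 4.5 in, the stress block lies entirely in the flange; analyse as a rectangular beam of width b_f.
M_n = T(d − a/2) = 213.6 × (25.2 − 0.665) = 5240.7 kip·in.
M_n = 5240.7/12 = 436.73 kip·ft.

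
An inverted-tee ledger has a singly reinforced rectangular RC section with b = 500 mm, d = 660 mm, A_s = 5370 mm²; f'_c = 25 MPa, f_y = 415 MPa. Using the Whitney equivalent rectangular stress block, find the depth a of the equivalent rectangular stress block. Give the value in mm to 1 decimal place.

a ≈ 209.7 mm

T = A_s f_y = 5370 × 415 = 2228550 N = 2228.55 kN.
Setting C = 0.85 f'_c a b equal to T: a = 2228550/(0.85 × 25 × 500) = 209.7 mm.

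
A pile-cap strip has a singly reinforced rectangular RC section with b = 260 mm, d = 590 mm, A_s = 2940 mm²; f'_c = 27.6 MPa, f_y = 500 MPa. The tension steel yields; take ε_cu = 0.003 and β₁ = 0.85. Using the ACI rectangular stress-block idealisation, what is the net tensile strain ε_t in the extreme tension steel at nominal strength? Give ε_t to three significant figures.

a = A_s f_y/(0.85 f'_c b) = 241.00 mm.
β₁ = 0.85, so c = a/β₁ = 241.00/0.85 = 283.53 mm.
From the linear strain diagram with ε_cu = 0.003: ε_t = 0.003 (d − c)/c = 0.003 × (590 − 283.53)/283.53 = 0.00324.
ε_t < 0.004 — the section is over-reinforced for flexure under ACI limits.

ε_t ≈ 0.00324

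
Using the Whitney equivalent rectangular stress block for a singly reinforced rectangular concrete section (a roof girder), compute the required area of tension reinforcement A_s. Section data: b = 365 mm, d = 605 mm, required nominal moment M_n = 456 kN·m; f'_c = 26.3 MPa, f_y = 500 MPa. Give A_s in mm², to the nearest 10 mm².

With M_n = 0.85 f'_c a b (d − a/2), solve the quadratic for a:
a = d − √(d² − 2M_n/(0.85 f'_c b)) = 605 − √(605² − 2 × 456×10⁶/(0.85 × 26.3 × 365)) = 100.76 mm.
A_s = 0.85 f'_c a b / f_y = 0.85 × 26.3 × 100.76 × 365 / 500 = 1644.3 mm².

A_s ≈ 1640 mm²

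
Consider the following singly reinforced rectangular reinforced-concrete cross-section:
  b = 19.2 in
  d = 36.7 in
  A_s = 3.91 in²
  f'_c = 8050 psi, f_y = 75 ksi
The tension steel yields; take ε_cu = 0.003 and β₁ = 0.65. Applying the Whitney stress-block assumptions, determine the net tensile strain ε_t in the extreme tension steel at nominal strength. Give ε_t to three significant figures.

ε_t ≈ 0.0291

a = A_s f_y/(0.85 f'_c b) = 2.232 in.
β₁ = 0.65, so c = a/β₁ = 2.232/0.65 = 3.434 in.
From the linear strain diagram with ε_cu = 0.003: ε_t = 0.003 (d − c)/c = 0.003 × (36.7 − 3.434)/3.434 = 0.0291.
Since ε_t ≥ 0.005, the section is tension-controlled.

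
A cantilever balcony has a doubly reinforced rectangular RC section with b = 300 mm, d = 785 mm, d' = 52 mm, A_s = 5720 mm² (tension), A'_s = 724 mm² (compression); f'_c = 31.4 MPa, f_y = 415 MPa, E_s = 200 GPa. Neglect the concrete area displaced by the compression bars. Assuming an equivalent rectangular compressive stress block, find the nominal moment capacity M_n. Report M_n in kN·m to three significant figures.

Assume both tension and compression steel yield.
Net tension couple steel: A_s − A'_s = 4996 mm².
a = (A_s − A'_s) f_y / (0.85 f'_c b) = 2073340/(0.85 × 31.4 × 300) = 258.94 mm.
c = a/β₁ = 258.94/0.826 = 313.49 mm; ε'_s = 0.003(c − d')/c = 0.0025 ≥ f_y/E_s = 0.0021, so compression steel does yield.
M_n = (A_s − A'_s) f_y (d − a/2) + A'_s f_y (d − d') = [2073340 × (785 − 129.47) + 300460 × (785 − 52)] × 10⁻⁶ = 1359.14 + 220.24 = 1579.38 kN·m.

M_n ≈ 1580 kN·m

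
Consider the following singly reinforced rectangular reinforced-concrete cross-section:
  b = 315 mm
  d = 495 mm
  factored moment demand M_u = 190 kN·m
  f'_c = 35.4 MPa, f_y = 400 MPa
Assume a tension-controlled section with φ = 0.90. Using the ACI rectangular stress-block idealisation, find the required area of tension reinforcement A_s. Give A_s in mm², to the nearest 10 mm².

M_n = M_u/φ = 190/0.90 = 211.111 kN·m.
With M_n = 0.85 f'_c a b (d − a/2), solve the quadratic for a:
a = d − √(d² − 2M_n/(0.85 f'_c b)) = 495 − √(495² − 2 × 211.111×10⁶/(0.85 × 35.4 × 315)) = 47.25 mm.
A_s = 0.85 f'_c a b / f_y = 0.85 × 35.4 × 47.25 × 315 / 400 = 1119.6 mm².

A_s ≈ 1120 mm²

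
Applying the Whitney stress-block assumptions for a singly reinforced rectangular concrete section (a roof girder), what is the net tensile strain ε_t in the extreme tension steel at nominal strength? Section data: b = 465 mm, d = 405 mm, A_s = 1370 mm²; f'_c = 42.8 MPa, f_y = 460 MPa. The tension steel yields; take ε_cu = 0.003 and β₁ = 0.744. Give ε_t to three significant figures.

ε_t ≈ 0.0213

a = A_s f_y/(0.85 f'_c b) = 37.25 mm.
β₁ = 0.744, so c = a/β₁ = 37.25/0.744 = 50.07 mm.
From the linear strain diagram with ε_cu = 0.003: ε_t = 0.003 (d − c)/c = 0.003 × (405 − 50.07)/50.07 = 0.0213.
Since ε_t ≥ 0.005, the section is tension-controlled.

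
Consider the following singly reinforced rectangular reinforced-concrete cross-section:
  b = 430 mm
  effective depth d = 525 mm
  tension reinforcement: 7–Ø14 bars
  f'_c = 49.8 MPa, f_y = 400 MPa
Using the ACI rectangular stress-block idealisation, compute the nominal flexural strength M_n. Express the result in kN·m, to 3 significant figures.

A_s = 7 × 154 = 1078 mm².
T = A_s f_y = 1078 × 400 = 431200 N = 431.2 kN.
From C = T: a = T/(0.85 f'_c b) = 431200/(0.85 × 49.8 × 430) = 23.69 mm.
M_n = T(d − a/2) = 431.2 kN × (525 − 11.845) mm = 221.27 kN·m.

M_n ≈ 221 kN·m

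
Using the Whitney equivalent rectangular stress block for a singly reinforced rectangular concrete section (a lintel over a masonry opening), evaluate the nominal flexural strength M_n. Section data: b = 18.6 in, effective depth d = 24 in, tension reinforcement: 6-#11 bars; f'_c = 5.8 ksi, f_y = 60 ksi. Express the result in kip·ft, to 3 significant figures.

M_n ≈ 980 kip·ft

A_s = 6 × 1.56 = 9.36 in².
T = A_s f_y = 9.36 × 60 = 561.6 kips.
a = T/(0.85 f'_c b) = 561.6/(0.85 × 5.8 × 18.6) = 6.124 in.
M_n = T(d − a/2) = 561.6 × (24 − 3.062) = 11758.8 kip·in = 11758.8/12 = 979.90 kip·ft.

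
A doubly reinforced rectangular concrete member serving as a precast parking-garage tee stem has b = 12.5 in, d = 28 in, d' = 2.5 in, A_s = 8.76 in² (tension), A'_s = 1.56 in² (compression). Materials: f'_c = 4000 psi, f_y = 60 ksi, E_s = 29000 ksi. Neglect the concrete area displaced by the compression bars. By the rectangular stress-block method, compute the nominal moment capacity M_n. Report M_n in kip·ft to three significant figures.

M_n ≈ 1020 kip·ft

Assume both steels yield.
a = (A_s − A'_s) f_y/(0.85 f'_c b) = (8.76 − 1.56) × 60/(0.85 × 4 × 12.5) = 10.165 in.
c = a/β₁ = 10.165/0.85 = 11.959 in; ε'_s = 0.003(c − d')/c = 0.0024 ≥ ε_y = 0.0021, so the compression steel yields.
M_n = (A_s − A'_s) f_y (d − a/2) + A'_s f_y (d − d') = 432 × (28 − 5.0825) + 93.6 × (28 − 2.5) = 9900.4 + 2386.8 = 12287.2 kip·in = 12287.2/12 = 1023.93 kip·ft.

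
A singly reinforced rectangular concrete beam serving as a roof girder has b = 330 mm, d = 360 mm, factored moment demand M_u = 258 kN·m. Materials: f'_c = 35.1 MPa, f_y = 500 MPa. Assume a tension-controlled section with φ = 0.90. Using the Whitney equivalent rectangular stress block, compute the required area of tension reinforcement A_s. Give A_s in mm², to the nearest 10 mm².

M_n = M_u/φ = 258/0.90 = 286.667 kN·m.
With M_n = 0.85 f'_c a b (d − a/2), solve the quadratic for a:
a = d − √(d² − 2M_n/(0.85 f'_c b)) = 360 − √(360² − 2 × 286.667×10⁶/(0.85 × 35.1 × 330)) = 92.85 mm.
A_s = 0.85 f'_c a b / f_y = 0.85 × 35.1 × 92.85 × 330 / 500 = 1828.3 mm².

A_s ≈ 1830 mm²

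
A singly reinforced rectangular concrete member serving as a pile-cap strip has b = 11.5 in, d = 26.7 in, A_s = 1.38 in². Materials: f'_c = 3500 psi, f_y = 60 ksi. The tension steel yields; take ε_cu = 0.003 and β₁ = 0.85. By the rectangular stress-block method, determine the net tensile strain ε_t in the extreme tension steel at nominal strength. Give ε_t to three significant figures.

ε_t ≈ 0.0251

a = A_s f_y/(0.85 f'_c b) = 2.420 in.
β₁ = 0.85, so c = a/β₁ = 2.420/0.85 = 2.847 in.
From the linear strain diagram with ε_cu = 0.003: ε_t = 0.003 (d − c)/c = 0.003 × (26.7 − 2.847)/2.847 = 0.0251.
Since ε_t ≥ 0.005, the section is tension-controlled.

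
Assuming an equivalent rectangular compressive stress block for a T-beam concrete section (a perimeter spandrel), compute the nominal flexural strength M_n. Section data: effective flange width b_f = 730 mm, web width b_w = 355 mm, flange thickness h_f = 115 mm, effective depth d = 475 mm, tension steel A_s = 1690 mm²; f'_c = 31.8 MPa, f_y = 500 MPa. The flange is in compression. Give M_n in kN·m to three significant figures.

Tension: T = A_s f_y = 1690 × 500 = 845000 N.
Try a within the flange: a = T/(0.85 f'_c b_f) = 845000/(0.85 × 31.8 × 730) = 42.82 mm.
Since a = 42.82 ≤ h_f = 115 mm, the stress block lies entirely in the flange; analyse as a rectangular beam of width b_f.
M_n = T(d − a/2) = 845000 × (475 − 21.41) = 383.28 × 10⁶ N·mm.
M_n = 383.28 kN·m.

M_n ≈ 383 kN·m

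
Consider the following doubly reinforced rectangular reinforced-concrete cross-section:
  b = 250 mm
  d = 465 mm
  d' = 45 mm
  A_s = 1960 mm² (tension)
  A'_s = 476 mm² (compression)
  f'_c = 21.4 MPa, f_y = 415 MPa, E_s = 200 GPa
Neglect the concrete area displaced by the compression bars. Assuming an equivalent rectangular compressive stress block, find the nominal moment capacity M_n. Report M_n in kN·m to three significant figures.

Assume both tension and compression steel yield.
Net tension couple steel: A_s − A'_s = 1484 mm².
a = (A_s − A'_s) f_y / (0.85 f'_c b) = 615860/(0.85 × 21.4 × 250) = 135.43 mm.
c = a/β₁ = 135.43/0.85 = 159.33 mm; ε'_s = 0.003(c − d')/c = 0.0022 ≥ f_y/E_s = 0.0021, so compression steel does yield.
M_n = (A_s − A'_s) f_y (d − a/2) + A'_s f_y (d − d') = [615860 × (465 − 67.715) + 197540 × (465 − 45)] × 10⁻⁶ = 244.67 + 82.97 = 327.64 kN·m.

M_n ≈ 328 kN·m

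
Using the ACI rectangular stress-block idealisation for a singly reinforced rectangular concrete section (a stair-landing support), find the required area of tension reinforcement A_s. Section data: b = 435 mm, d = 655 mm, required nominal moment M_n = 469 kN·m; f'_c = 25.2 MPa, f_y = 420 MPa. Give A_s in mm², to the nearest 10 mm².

With M_n = 0.85 f'_c a b (d − a/2), solve the quadratic for a:
a = d − √(d² − 2M_n/(0.85 f'_c b)) = 655 − √(655² − 2 × 469×10⁶/(0.85 × 25.2 × 435)) = 81.98 mm.
A_s = 0.85 f'_c a b / f_y = 0.85 × 25.2 × 81.98 × 435 / 420 = 1818.7 mm².

A_s ≈ 1820 mm²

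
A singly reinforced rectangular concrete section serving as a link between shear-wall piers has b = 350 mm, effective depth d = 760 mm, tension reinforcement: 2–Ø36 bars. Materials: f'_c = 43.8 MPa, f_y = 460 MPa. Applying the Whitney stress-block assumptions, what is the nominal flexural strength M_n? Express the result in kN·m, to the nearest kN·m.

M_n ≈ 678 kN·m

A_s = 2 × 1018 = 2036 mm².
T = A_s f_y = 2036 × 460 = 936560 N = 936.56 kN.
From C = T: a = T/(0.85 f'_c b) = 936560/(0.85 × 43.8 × 350) = 71.87 mm.
M_n = T(d − a/2) = 936.56 kN × (760 − 35.935) mm = 678.13 kN·m.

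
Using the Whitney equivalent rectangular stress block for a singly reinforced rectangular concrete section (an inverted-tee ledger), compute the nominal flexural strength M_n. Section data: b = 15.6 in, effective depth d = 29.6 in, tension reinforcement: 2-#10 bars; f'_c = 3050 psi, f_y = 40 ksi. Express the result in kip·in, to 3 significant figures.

A_s = 2 × 1.27 = 2.54 in².
T = A_s f_y = 2.54 × 40 = 101.6 kips.
a = T/(0.85 f'_c b) = 101.6/(0.85 × 3.05 × 15.6) = 2.512 in.
M_n = T(d − a/2) = 101.6 × (29.6 − 1.256) = 2879.8 kip·in.

M_n ≈ 2880 kip·in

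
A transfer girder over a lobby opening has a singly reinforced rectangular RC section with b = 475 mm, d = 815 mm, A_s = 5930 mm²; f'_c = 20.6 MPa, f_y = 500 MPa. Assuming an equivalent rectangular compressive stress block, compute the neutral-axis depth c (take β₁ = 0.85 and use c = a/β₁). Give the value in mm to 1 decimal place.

c ≈ 419.4 mm

T = A_s f_y = 5930 × 500 = 2965000 N = 2965 kN.
Setting C = 0.85 f'_c a b equal to T: a = 2965000/(0.85 × 20.6 × 475) = 356.488 mm.
With β₁ = 0.85, c = a/β₁ = 356.488/0.85 = 419.4 mm.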